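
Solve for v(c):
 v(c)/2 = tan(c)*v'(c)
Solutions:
 v(c) = C1*sqrt(sin(c))


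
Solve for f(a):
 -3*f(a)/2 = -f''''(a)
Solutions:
 f(a) = C1*exp(-2^(3/4)*3^(1/4)*a/2) + C2*exp(2^(3/4)*3^(1/4)*a/2) + C3*sin(2^(3/4)*3^(1/4)*a/2) + C4*cos(2^(3/4)*3^(1/4)*a/2)


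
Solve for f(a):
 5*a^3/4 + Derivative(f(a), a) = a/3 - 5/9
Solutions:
 f(a) = C1 - 5*a^4/16 + a^2/6 - 5*a/9


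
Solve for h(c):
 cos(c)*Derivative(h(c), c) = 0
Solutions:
 h(c) = C1


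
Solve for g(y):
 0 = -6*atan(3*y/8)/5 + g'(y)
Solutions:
 g(y) = C1 + 6*y*atan(3*y/8)/5 - 8*log(9*y^2 + 64)/5


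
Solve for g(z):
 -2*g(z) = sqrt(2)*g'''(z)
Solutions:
 g(z) = C3*exp(-2^(1/6)*z) + (C1*sin(2^(1/6)*sqrt(3)*z/2) + C2*cos(2^(1/6)*sqrt(3)*z/2))*exp(2^(1/6)*z/2)


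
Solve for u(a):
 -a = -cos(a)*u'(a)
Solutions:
 u(a) = C1 + Integral(a/cos(a), a)


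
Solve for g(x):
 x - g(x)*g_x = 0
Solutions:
 g(x) = -sqrt(C1 + x^2)
 g(x) = sqrt(C1 + x^2)


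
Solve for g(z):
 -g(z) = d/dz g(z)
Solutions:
 g(z) = C1*exp(-z)


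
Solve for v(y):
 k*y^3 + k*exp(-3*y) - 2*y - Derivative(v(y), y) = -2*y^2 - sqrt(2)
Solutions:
 v(y) = C1 + k*y^4/4 - k*exp(-3*y)/3 + 2*y^3/3 - y^2 + sqrt(2)*y


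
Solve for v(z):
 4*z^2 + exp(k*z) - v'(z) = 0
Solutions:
 v(z) = C1 + 4*z^3/3 + exp(k*z)/k


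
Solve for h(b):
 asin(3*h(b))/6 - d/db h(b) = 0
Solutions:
 Integral(1/asin(3*_y), (_y, h(b))) = C1 + b/6


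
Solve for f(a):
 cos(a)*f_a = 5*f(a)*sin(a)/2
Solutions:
 f(a) = C1/cos(a)^(5/2)


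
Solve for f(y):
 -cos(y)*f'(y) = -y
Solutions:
 f(y) = C1 + Integral(y/cos(y), y)


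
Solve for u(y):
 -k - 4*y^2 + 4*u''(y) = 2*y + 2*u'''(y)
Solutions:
 u(y) = C1 + C2*y + C3*exp(2*y) + y^4/12 + y^3/4 + y^2*(k + 3)/8


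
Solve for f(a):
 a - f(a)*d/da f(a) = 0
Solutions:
 f(a) = -sqrt(C1 + a^2)
 f(a) = sqrt(C1 + a^2)


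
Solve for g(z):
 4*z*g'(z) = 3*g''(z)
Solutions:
 g(z) = C1 + C2*erfi(sqrt(6)*z/3)


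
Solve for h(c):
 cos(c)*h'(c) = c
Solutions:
 h(c) = C1 + Integral(c/cos(c), c)


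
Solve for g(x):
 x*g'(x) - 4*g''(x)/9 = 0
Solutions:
 g(x) = C1 + C2*erfi(3*sqrt(2)*x/4)


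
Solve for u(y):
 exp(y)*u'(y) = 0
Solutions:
 u(y) = C1


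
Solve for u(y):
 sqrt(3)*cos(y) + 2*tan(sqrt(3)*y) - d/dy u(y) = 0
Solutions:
 u(y) = C1 - 2*sqrt(3)*log(cos(sqrt(3)*y))/3 + sqrt(3)*sin(y)


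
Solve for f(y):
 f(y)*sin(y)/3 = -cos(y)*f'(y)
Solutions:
 f(y) = C1*cos(y)^(1/3)


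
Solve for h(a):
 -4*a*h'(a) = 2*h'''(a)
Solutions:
 h(a) = C1 + Integral(C2*airyai(-2^(1/3)*a) + C3*airybi(-2^(1/3)*a), a)


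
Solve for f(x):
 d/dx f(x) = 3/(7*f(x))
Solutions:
 f(x) = -sqrt(C1 + 42*x)/7
 f(x) = sqrt(C1 + 42*x)/7


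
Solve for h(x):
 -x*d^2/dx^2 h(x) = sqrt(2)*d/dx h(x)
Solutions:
 h(x) = C1 + C2*x^(1 - sqrt(2))


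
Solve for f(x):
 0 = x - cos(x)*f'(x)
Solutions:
 f(x) = C1 + Integral(x/cos(x), x)


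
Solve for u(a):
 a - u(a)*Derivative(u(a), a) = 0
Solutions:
 u(a) = -sqrt(C1 + a^2)
 u(a) = sqrt(C1 + a^2)


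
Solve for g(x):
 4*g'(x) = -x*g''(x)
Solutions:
 g(x) = C1 + C2/x^3


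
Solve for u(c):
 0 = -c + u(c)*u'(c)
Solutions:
 u(c) = -sqrt(C1 + c^2)
 u(c) = sqrt(C1 + c^2)


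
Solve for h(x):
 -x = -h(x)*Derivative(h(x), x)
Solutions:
 h(x) = -sqrt(C1 + x^2)
 h(x) = sqrt(C1 + x^2)


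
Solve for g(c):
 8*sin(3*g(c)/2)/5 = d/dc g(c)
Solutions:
 -8*c/5 + log(cos(3*g(c)/2) - 1)/3 - log(cos(3*g(c)/2) + 1)/3 = C1


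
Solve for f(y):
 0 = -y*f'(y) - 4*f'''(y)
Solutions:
 f(y) = C1 + Integral(C2*airyai(-2^(1/3)*y/2) + C3*airybi(-2^(1/3)*y/2), y)


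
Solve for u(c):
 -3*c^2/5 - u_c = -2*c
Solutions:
 u(c) = C1 - c^3/5 + c^2


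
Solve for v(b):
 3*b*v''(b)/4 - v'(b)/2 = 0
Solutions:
 v(b) = C1 + C2*b^(5/3)


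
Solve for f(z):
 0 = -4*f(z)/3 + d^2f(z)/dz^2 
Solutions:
 f(z) = C1*exp(-2*sqrt(3)*z/3) + C2*exp(2*sqrt(3)*z/3)


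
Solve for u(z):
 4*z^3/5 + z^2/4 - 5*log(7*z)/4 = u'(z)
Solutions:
 u(z) = C1 + z^4/5 + z^3/12 - 5*z*log(z)/4 - 5*z*log(7)/4 + 5*z/4


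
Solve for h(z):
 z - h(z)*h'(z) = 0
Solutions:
 h(z) = -sqrt(C1 + z^2)
 h(z) = sqrt(C1 + z^2)


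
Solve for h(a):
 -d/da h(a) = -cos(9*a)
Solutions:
 h(a) = C1 + sin(9*a)/9


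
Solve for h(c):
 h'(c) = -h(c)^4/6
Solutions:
 h(c) = 2^(1/3)*(1/(C1 + c))^(1/3)
 h(c) = 2^(1/3)*(-1 - sqrt(3)*I)*(1/(C1 + c))^(1/3)/2
 h(c) = 2^(1/3)*(-1 + sqrt(3)*I)*(1/(C1 + c))^(1/3)/2


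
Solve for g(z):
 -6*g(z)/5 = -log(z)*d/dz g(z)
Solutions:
 g(z) = C1*exp(6*li(z)/5)


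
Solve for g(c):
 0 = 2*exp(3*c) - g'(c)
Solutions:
 g(c) = C1 + 2*exp(3*c)/3


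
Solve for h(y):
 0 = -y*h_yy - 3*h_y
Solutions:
 h(y) = C1 + C2/y^2


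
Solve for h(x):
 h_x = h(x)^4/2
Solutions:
 h(x) = 2^(1/3)*(-1/(C1 + 3*x))^(1/3)
 h(x) = 2^(1/3)*(-1/(C1 + x))^(1/3)*(-3^(2/3) - 3*3^(1/6)*I)/6
 h(x) = 2^(1/3)*(-1/(C1 + x))^(1/3)*(-3^(2/3) + 3*3^(1/6)*I)/6


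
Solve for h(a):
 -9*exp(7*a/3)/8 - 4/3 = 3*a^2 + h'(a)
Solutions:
 h(a) = C1 - a^3 - 4*a/3 - 27*exp(7*a/3)/56


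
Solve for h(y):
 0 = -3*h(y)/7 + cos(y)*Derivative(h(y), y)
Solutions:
 h(y) = C1*(sin(y) + 1)^(3/14)/(sin(y) - 1)^(3/14)


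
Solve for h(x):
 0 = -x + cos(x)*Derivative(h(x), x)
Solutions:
 h(x) = C1 + Integral(x/cos(x), x)


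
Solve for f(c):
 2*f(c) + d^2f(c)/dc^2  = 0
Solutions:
 f(c) = C1*sin(sqrt(2)*c) + C2*cos(sqrt(2)*c)


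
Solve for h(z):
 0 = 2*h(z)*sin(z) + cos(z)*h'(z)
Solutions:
 h(z) = C1*cos(z)^2


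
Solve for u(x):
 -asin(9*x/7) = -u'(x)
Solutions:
 u(x) = C1 + x*asin(9*x/7) + sqrt(49 - 81*x^2)/9


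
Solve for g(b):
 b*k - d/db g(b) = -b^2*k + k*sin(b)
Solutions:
 g(b) = C1 + b^3*k/3 + b^2*k/2 + k*cos(b)


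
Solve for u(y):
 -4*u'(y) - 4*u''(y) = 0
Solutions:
 u(y) = C1 + C2*exp(-y)


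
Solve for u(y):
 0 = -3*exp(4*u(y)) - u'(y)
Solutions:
 u(y) = log(-I*(1/(C1 + 12*y))^(1/4))
 u(y) = log(I*(1/(C1 + 12*y))^(1/4))
 u(y) = log(-(1/(C1 + 12*y))^(1/4))
 u(y) = log(1/(C1 + 12*y))/4


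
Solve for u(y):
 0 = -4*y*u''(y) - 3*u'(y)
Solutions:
 u(y) = C1 + C2*y^(1/4)


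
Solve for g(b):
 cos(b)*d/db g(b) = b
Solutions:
 g(b) = C1 + Integral(b/cos(b), b)


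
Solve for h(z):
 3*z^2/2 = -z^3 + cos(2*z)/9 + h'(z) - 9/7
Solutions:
 h(z) = C1 + z^4/4 + z^3/2 + 9*z/7 - sin(2*z)/18


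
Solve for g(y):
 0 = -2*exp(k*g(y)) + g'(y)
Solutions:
 g(y) = Piecewise((log(-1/(C1*k + 2*k*y))/k, Ne(k, 0)), (nan, True))
 g(y) = Piecewise((C1 + 2*y, Eq(k, 0)), (nan, True))


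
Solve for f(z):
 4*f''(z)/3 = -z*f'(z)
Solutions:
 f(z) = C1 + C2*erf(sqrt(6)*z/4)


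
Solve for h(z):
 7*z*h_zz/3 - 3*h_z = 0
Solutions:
 h(z) = C1 + C2*z^(16/7)


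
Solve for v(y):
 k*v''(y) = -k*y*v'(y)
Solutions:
 v(y) = C1 + C2*erf(sqrt(2)*y/2)


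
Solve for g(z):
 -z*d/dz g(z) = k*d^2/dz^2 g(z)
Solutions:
 g(z) = C1 + C2*sqrt(k)*erf(sqrt(2)*z*sqrt(1/k)/2)


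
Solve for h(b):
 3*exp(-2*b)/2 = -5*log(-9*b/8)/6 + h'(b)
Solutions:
 h(b) = C1 + 5*b*log(-b)/6 + 5*b*(-3*log(2) - 1 + 2*log(3))/6 - 3*exp(-2*b)/4


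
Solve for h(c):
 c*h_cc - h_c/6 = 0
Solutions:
 h(c) = C1 + C2*c^(7/6)


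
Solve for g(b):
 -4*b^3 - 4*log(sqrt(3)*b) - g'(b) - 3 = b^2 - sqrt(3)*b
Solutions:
 g(b) = C1 - b^4 - b^3/3 + sqrt(3)*b^2/2 - 4*b*log(b) - b*log(9) + b


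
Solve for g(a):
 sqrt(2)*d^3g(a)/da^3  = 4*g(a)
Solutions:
 g(a) = C3*exp(sqrt(2)*a) + (C1*sin(sqrt(6)*a/2) + C2*cos(sqrt(6)*a/2))*exp(-sqrt(2)*a/2)


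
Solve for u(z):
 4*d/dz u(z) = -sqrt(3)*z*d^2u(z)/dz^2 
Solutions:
 u(z) = C1 + C2*z^(1 - 4*sqrt(3)/3)


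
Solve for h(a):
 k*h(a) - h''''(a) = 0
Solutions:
 h(a) = C1*exp(-a*k^(1/4)) + C2*exp(a*k^(1/4)) + C3*exp(-I*a*k^(1/4)) + C4*exp(I*a*k^(1/4))


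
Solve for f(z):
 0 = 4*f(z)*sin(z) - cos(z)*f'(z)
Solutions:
 f(z) = C1/cos(z)^4


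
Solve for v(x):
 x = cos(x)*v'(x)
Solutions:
 v(x) = C1 + Integral(x/cos(x), x)


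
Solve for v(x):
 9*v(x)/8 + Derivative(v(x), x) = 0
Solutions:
 v(x) = C1*exp(-9*x/8)


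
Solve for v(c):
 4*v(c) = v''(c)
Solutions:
 v(c) = C1*exp(-2*c) + C2*exp(2*c)


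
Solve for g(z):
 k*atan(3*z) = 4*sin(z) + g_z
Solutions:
 g(z) = C1 + k*(z*atan(3*z) - log(9*z^2 + 1)/6) + 4*cos(z)


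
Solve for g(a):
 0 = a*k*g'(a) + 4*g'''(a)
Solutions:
 g(a) = C1 + Integral(C2*airyai(2^(1/3)*a*(-k)^(1/3)/2) + C3*airybi(2^(1/3)*a*(-k)^(1/3)/2), a)


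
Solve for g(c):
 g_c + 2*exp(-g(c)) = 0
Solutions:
 g(c) = log(C1 - 2*c)


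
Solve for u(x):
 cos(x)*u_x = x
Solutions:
 u(x) = C1 + Integral(x/cos(x), x)


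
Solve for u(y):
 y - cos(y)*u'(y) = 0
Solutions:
 u(y) = C1 + Integral(y/cos(y), y)


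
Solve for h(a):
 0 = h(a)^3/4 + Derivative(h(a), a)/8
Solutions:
 h(a) = -sqrt(2)*sqrt(-1/(C1 - 2*a))/2
 h(a) = sqrt(2)*sqrt(-1/(C1 - 2*a))/2


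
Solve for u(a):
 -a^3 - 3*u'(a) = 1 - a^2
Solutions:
 u(a) = C1 - a^4/12 + a^3/9 - a/3


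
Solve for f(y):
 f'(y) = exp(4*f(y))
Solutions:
 f(y) = log(-(-1/(C1 + 4*y))^(1/4))
 f(y) = log(-1/(C1 + 4*y))/4
 f(y) = log(-I*(-1/(C1 + 4*y))^(1/4))
 f(y) = log(I*(-1/(C1 + 4*y))^(1/4))


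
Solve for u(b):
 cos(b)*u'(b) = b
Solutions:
 u(b) = C1 + Integral(b/cos(b), b)


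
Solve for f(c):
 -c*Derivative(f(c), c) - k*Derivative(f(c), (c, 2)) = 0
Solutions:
 f(c) = C1 + C2*sqrt(k)*erf(sqrt(2)*c*sqrt(1/k)/2)


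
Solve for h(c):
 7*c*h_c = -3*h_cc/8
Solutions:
 h(c) = C1 + C2*erf(2*sqrt(21)*c/3)


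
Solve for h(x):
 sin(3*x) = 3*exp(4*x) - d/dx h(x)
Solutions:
 h(x) = C1 + 3*exp(4*x)/4 + cos(3*x)/3


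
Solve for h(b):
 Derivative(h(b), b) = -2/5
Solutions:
 h(b) = C1 - 2*b/5


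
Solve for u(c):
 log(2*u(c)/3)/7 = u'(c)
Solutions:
 -7*Integral(1/(log(_y) - log(3) + log(2)), (_y, u(c))) = C1 - c


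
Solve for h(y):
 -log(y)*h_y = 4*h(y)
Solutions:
 h(y) = C1*exp(-4*li(y))


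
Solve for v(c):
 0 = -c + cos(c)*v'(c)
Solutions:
 v(c) = C1 + Integral(c/cos(c), c)


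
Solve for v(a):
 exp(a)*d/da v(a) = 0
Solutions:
 v(a) = C1


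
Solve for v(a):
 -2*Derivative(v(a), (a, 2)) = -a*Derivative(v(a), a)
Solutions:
 v(a) = C1 + C2*erfi(a/2)


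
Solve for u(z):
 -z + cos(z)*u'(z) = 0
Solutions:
 u(z) = C1 + Integral(z/cos(z), z)


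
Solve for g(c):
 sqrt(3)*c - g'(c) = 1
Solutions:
 g(c) = C1 + sqrt(3)*c^2/2 - c


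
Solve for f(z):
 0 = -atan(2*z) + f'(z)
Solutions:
 f(z) = C1 + z*atan(2*z) - log(4*z^2 + 1)/4


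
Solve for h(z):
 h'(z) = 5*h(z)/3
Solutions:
 h(z) = C1*exp(5*z/3)


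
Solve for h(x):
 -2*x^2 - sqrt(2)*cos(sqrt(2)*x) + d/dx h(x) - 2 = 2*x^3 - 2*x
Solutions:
 h(x) = C1 + x^4/2 + 2*x^3/3 - x^2 + 2*x + sin(sqrt(2)*x)


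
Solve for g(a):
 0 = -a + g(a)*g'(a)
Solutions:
 g(a) = -sqrt(C1 + a^2)
 g(a) = sqrt(C1 + a^2)


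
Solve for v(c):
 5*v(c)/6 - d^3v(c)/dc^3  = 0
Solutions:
 v(c) = C3*exp(5^(1/3)*6^(2/3)*c/6) + (C1*sin(2^(2/3)*3^(1/6)*5^(1/3)*c/4) + C2*cos(2^(2/3)*3^(1/6)*5^(1/3)*c/4))*exp(-5^(1/3)*6^(2/3)*c/12)


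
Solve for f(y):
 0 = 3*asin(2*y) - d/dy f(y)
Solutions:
 f(y) = C1 + 3*y*asin(2*y) + 3*sqrt(1 - 4*y^2)/2


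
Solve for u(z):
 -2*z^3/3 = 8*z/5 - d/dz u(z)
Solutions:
 u(z) = C1 + z^4/6 + 4*z^2/5


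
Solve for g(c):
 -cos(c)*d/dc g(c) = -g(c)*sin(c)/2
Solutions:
 g(c) = C1/sqrt(cos(c))


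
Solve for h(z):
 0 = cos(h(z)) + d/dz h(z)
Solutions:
 h(z) = pi - asin((C1 + exp(2*z))/(C1 - exp(2*z)))
 h(z) = asin((C1 + exp(2*z))/(C1 - exp(2*z)))


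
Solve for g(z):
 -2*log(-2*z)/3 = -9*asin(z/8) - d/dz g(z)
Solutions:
 g(z) = C1 + 2*z*log(-z)/3 - 9*z*asin(z/8) - 2*z/3 + 2*z*log(2)/3 - 9*sqrt(64 - z^2)


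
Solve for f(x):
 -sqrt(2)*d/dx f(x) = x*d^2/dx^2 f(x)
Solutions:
 f(x) = C1 + C2*x^(1 - sqrt(2))


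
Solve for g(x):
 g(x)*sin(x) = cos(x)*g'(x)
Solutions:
 g(x) = C1/cos(x)


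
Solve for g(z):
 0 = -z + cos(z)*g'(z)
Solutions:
 g(z) = C1 + Integral(z/cos(z), z)


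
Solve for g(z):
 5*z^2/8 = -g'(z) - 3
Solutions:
 g(z) = C1 - 5*z^3/24 - 3*z


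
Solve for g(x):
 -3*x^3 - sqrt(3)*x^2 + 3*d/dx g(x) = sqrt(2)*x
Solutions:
 g(x) = C1 + x^4/4 + sqrt(3)*x^3/9 + sqrt(2)*x^2/6


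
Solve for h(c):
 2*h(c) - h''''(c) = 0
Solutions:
 h(c) = C1*exp(-2^(1/4)*c) + C2*exp(2^(1/4)*c) + C3*sin(2^(1/4)*c) + C4*cos(2^(1/4)*c)


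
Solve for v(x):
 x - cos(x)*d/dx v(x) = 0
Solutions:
 v(x) = C1 + Integral(x/cos(x), x)


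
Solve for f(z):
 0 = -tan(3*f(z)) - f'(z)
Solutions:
 f(z) = -asin(C1*exp(-3*z))/3 + pi/3
 f(z) = asin(C1*exp(-3*z))/3


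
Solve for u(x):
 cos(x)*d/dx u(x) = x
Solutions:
 u(x) = C1 + Integral(x/cos(x), x)


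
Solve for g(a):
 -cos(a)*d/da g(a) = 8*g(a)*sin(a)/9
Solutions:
 g(a) = C1*cos(a)^(8/9)


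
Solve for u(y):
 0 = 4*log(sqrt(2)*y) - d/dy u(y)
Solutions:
 u(y) = C1 + 4*y*log(y) - 4*y + y*log(4)


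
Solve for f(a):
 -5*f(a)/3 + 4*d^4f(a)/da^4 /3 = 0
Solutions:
 f(a) = C1*exp(-sqrt(2)*5^(1/4)*a/2) + C2*exp(sqrt(2)*5^(1/4)*a/2) + C3*sin(sqrt(2)*5^(1/4)*a/2) + C4*cos(sqrt(2)*5^(1/4)*a/2)


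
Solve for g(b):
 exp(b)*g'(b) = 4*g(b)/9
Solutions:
 g(b) = C1*exp(-4*exp(-b)/9)


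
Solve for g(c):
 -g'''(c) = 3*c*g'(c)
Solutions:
 g(c) = C1 + Integral(C2*airyai(-3^(1/3)*c) + C3*airybi(-3^(1/3)*c), c)


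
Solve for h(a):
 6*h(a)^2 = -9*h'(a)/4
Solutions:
 h(a) = 3/(C1 + 8*a)


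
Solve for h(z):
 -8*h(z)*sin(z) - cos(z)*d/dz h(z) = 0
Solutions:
 h(z) = C1*cos(z)^8


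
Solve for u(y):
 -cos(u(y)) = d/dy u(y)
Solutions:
 u(y) = pi - asin((C1 + exp(2*y))/(C1 - exp(2*y)))
 u(y) = asin((C1 + exp(2*y))/(C1 - exp(2*y)))


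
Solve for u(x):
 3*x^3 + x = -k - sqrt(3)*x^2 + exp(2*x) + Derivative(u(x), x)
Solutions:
 u(x) = C1 + k*x + 3*x^4/4 + sqrt(3)*x^3/3 + x^2/2 - exp(2*x)/2


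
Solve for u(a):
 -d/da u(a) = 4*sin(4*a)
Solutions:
 u(a) = C1 + cos(4*a)


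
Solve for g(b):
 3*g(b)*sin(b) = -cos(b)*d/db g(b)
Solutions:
 g(b) = C1*cos(b)^3


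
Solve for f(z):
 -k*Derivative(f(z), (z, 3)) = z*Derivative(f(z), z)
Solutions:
 f(z) = C1 + Integral(C2*airyai(z*(-1/k)^(1/3)) + C3*airybi(z*(-1/k)^(1/3)), z)


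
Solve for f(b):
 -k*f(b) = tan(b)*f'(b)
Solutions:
 f(b) = C1*exp(-k*log(sin(b)))


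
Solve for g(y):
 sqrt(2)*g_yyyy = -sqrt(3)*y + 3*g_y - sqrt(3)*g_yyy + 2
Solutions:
 g(y) = C1 + C2*exp(-y*(6^(2/3)/(-sqrt(6) + sqrt(-6 + (-sqrt(6) + 27*sqrt(2))^2) + 27*sqrt(2))^(1/3) + 2*sqrt(6) + 6^(1/3)*(-sqrt(6) + sqrt(-6 + (-sqrt(6) + 27*sqrt(2))^2) + 27*sqrt(2))^(1/3))/12)*sin(2^(1/3)*3^(1/6)*y*(-3^(2/3)*(-sqrt(6) + sqrt(-6 + (-sqrt(6) + 27*sqrt(2))^2) + 27*sqrt(2))^(1/3) + 3*2^(1/3)/(-sqrt(6) + sqrt(-6 + (-sqrt(6) + 27*sqrt(2))^2) + 27*sqrt(2))^(1/3))/12) + C3*exp(-y*(6^(2/3)/(-sqrt(6) + sqrt(-6 + (-sqrt(6) + 27*sqrt(2))^2) + 27*sqrt(2))^(1/3) + 2*sqrt(6) + 6^(1/3)*(-sqrt(6) + sqrt(-6 + (-sqrt(6) + 27*sqrt(2))^2) + 27*sqrt(2))^(1/3))/12)*cos(2^(1/3)*3^(1/6)*y*(-3^(2/3)*(-sqrt(6) + sqrt(-6 + (-sqrt(6) + 27*sqrt(2))^2) + 27*sqrt(2))^(1/3) + 3*2^(1/3)/(-sqrt(6) + sqrt(-6 + (-sqrt(6) + 27*sqrt(2))^2) + 27*sqrt(2))^(1/3))/12) + C4*exp(y*(-sqrt(6) + 6^(2/3)/(-sqrt(6) + sqrt(-6 + (-sqrt(6) + 27*sqrt(2))^2) + 27*sqrt(2))^(1/3) + 6^(1/3)*(-sqrt(6) + sqrt(-6 + (-sqrt(6) + 27*sqrt(2))^2) + 27*sqrt(2))^(1/3))/6) + sqrt(3)*y^2/6 - 2*y/3


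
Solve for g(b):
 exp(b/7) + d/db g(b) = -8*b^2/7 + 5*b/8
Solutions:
 g(b) = C1 - 8*b^3/21 + 5*b^2/16 - 7*exp(b/7)


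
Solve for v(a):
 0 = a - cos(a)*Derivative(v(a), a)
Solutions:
 v(a) = C1 + Integral(a/cos(a), a)


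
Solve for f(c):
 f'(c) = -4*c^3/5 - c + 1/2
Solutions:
 f(c) = C1 - c^4/5 - c^2/2 + c/2


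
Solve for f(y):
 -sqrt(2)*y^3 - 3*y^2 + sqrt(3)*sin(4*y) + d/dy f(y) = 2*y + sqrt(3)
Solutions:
 f(y) = C1 + sqrt(2)*y^4/4 + y^3 + y^2 + sqrt(3)*y + sqrt(3)*cos(4*y)/4


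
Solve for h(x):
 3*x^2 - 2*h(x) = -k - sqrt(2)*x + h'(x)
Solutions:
 h(x) = C1*exp(-2*x) + k/2 + 3*x^2/2 - 3*x/2 + sqrt(2)*x/2 - sqrt(2)/4 + 3/4


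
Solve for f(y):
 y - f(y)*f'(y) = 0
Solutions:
 f(y) = -sqrt(C1 + y^2)
 f(y) = sqrt(C1 + y^2)


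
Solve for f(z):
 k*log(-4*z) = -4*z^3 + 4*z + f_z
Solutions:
 f(z) = C1 + k*z*log(-z) + k*z*(-1 + 2*log(2)) + z^4 - 2*z^2


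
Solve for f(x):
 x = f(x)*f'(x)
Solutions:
 f(x) = -sqrt(C1 + x^2)
 f(x) = sqrt(C1 + x^2)


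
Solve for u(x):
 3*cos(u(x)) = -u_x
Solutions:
 u(x) = pi - asin((C1 + exp(6*x))/(C1 - exp(6*x)))
 u(x) = asin((C1 + exp(6*x))/(C1 - exp(6*x)))


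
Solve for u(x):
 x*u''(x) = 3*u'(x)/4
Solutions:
 u(x) = C1 + C2*x^(7/4)


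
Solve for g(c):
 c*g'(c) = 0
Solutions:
 g(c) = C1


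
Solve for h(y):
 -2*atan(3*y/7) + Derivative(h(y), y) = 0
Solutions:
 h(y) = C1 + 2*y*atan(3*y/7) - 7*log(9*y^2 + 49)/3


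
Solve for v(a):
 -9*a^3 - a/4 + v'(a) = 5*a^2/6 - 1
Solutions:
 v(a) = C1 + 9*a^4/4 + 5*a^3/18 + a^2/8 - a


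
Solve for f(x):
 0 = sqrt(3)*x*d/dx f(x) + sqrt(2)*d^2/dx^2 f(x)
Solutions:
 f(x) = C1 + C2*erf(6^(1/4)*x/2)


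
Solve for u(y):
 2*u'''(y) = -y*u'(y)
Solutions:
 u(y) = C1 + Integral(C2*airyai(-2^(2/3)*y/2) + C3*airybi(-2^(2/3)*y/2), y)


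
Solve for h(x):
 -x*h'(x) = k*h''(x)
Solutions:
 h(x) = C1 + C2*sqrt(k)*erf(sqrt(2)*x*sqrt(1/k)/2)


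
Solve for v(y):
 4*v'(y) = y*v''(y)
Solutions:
 v(y) = C1 + C2*y^5


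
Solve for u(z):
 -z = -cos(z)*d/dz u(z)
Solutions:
 u(z) = C1 + Integral(z/cos(z), z)


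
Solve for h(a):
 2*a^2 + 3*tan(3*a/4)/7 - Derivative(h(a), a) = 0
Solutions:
 h(a) = C1 + 2*a^3/3 - 4*log(cos(3*a/4))/7


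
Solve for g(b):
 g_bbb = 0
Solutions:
 g(b) = C1 + C2*b + C3*b^2


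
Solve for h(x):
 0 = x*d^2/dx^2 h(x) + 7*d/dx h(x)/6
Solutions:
 h(x) = C1 + C2/x^(1/6)


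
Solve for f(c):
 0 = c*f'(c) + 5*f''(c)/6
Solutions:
 f(c) = C1 + C2*erf(sqrt(15)*c/5)


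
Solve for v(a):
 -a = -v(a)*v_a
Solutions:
 v(a) = -sqrt(C1 + a^2)
 v(a) = sqrt(C1 + a^2)


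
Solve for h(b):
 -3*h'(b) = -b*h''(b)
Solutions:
 h(b) = C1 + C2*b^4


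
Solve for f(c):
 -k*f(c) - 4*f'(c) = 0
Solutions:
 f(c) = C1*exp(-c*k/4)


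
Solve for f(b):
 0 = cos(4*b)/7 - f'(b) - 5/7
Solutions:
 f(b) = C1 - 5*b/7 + sin(4*b)/28


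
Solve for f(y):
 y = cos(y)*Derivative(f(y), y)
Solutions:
 f(y) = C1 + Integral(y/cos(y), y)


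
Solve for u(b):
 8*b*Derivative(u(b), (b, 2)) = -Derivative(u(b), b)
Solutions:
 u(b) = C1 + C2*b^(7/8)


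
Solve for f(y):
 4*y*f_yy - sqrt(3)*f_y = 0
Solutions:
 f(y) = C1 + C2*y^(sqrt(3)/4 + 1)


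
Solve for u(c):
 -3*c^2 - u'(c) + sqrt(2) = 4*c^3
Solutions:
 u(c) = C1 - c^4 - c^3 + sqrt(2)*c


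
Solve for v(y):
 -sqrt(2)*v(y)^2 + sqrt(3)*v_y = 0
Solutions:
 v(y) = -3/(C1 + sqrt(6)*y)


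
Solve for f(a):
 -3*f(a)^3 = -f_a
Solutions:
 f(a) = -sqrt(2)*sqrt(-1/(C1 + 3*a))/2
 f(a) = sqrt(2)*sqrt(-1/(C1 + 3*a))/2


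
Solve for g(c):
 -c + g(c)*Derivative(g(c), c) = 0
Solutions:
 g(c) = -sqrt(C1 + c^2)
 g(c) = sqrt(C1 + c^2)


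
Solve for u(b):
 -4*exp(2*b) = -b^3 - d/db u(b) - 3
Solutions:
 u(b) = C1 - b^4/4 - 3*b + 2*exp(2*b)


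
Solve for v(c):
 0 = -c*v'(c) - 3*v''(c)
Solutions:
 v(c) = C1 + C2*erf(sqrt(6)*c/6)


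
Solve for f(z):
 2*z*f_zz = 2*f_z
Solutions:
 f(z) = C1 + C2*z^2


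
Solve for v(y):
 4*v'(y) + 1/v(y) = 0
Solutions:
 v(y) = -sqrt(C1 - 2*y)/2
 v(y) = sqrt(C1 - 2*y)/2


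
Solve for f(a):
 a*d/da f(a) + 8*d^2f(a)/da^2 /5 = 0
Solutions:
 f(a) = C1 + C2*erf(sqrt(5)*a/4)


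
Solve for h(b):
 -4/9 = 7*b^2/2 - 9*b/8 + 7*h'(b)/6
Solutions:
 h(b) = C1 - b^3 + 27*b^2/56 - 8*b/21


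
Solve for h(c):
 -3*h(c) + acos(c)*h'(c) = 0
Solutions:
 h(c) = C1*exp(3*Integral(1/acos(c), c))


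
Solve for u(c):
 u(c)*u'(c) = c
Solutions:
 u(c) = -sqrt(C1 + c^2)
 u(c) = sqrt(C1 + c^2)


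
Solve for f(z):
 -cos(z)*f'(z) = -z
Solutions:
 f(z) = C1 + Integral(z/cos(z), z)


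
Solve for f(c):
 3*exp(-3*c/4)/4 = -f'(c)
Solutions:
 f(c) = C1 + exp(-3*c/4)


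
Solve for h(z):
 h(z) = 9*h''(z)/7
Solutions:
 h(z) = C1*exp(-sqrt(7)*z/3) + C2*exp(sqrt(7)*z/3)


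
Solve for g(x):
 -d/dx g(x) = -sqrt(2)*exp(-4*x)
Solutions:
 g(x) = C1 - sqrt(2)*exp(-4*x)/4


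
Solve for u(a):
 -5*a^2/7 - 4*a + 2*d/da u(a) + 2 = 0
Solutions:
 u(a) = C1 + 5*a^3/42 + a^2 - a


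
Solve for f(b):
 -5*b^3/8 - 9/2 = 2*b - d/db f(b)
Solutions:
 f(b) = C1 + 5*b^4/32 + b^2 + 9*b/2


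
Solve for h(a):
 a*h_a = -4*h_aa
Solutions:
 h(a) = C1 + C2*erf(sqrt(2)*a/4)


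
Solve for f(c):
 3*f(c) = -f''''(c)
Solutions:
 f(c) = (C1*sin(sqrt(2)*3^(1/4)*c/2) + C2*cos(sqrt(2)*3^(1/4)*c/2))*exp(-sqrt(2)*3^(1/4)*c/2) + (C3*sin(sqrt(2)*3^(1/4)*c/2) + C4*cos(sqrt(2)*3^(1/4)*c/2))*exp(sqrt(2)*3^(1/4)*c/2)


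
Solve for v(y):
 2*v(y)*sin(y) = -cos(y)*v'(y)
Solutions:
 v(y) = C1*cos(y)^2


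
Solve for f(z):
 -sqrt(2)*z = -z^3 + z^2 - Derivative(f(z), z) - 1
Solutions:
 f(z) = C1 - z^4/4 + z^3/3 + sqrt(2)*z^2/2 - z


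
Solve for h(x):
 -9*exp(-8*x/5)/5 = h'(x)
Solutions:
 h(x) = C1 + 9*exp(-8*x/5)/8


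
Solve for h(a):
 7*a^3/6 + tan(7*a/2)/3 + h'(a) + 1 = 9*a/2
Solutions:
 h(a) = C1 - 7*a^4/24 + 9*a^2/4 - a + 2*log(cos(7*a/2))/21


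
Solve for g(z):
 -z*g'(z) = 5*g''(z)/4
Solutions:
 g(z) = C1 + C2*erf(sqrt(10)*z/5)


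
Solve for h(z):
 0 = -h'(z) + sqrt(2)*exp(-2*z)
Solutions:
 h(z) = C1 - sqrt(2)*exp(-2*z)/2


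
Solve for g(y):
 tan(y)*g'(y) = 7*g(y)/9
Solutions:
 g(y) = C1*sin(y)^(7/9)


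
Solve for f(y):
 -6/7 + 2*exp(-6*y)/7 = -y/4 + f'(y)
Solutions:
 f(y) = C1 + y^2/8 - 6*y/7 - exp(-6*y)/21


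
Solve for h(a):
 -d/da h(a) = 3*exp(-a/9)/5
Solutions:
 h(a) = C1 + 27*exp(-a/9)/5


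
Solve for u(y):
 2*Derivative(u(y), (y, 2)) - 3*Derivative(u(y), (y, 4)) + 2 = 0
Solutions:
 u(y) = C1 + C2*y + C3*exp(-sqrt(6)*y/3) + C4*exp(sqrt(6)*y/3) - y^2/2


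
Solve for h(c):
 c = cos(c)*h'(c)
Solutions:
 h(c) = C1 + Integral(c/cos(c), c)


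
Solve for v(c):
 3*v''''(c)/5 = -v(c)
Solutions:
 v(c) = (C1*sin(sqrt(2)*3^(3/4)*5^(1/4)*c/6) + C2*cos(sqrt(2)*3^(3/4)*5^(1/4)*c/6))*exp(-sqrt(2)*3^(3/4)*5^(1/4)*c/6) + (C3*sin(sqrt(2)*3^(3/4)*5^(1/4)*c/6) + C4*cos(sqrt(2)*3^(3/4)*5^(1/4)*c/6))*exp(sqrt(2)*3^(3/4)*5^(1/4)*c/6)


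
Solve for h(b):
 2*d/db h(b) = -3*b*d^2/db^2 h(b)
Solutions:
 h(b) = C1 + C2*b^(1/3)


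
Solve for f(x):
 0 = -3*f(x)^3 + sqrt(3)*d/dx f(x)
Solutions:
 f(x) = -sqrt(2)*sqrt(-1/(C1 + sqrt(3)*x))/2
 f(x) = sqrt(2)*sqrt(-1/(C1 + sqrt(3)*x))/2


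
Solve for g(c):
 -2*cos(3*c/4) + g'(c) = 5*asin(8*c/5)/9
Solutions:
 g(c) = C1 + 5*c*asin(8*c/5)/9 + 5*sqrt(25 - 64*c^2)/72 + 8*sin(3*c/4)/3


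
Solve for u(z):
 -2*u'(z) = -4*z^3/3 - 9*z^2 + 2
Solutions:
 u(z) = C1 + z^4/6 + 3*z^3/2 - z


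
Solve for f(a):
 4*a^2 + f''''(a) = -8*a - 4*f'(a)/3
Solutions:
 f(a) = C1 + C4*exp(-6^(2/3)*a/3) - a^3 - 3*a^2 + (C2*sin(2^(2/3)*3^(1/6)*a/2) + C3*cos(2^(2/3)*3^(1/6)*a/2))*exp(6^(2/3)*a/6)


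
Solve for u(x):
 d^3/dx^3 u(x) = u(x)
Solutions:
 u(x) = C3*exp(x) + (C1*sin(sqrt(3)*x/2) + C2*cos(sqrt(3)*x/2))*exp(-x/2)


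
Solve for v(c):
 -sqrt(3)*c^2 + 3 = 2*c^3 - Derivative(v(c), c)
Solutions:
 v(c) = C1 + c^4/2 + sqrt(3)*c^3/3 - 3*c


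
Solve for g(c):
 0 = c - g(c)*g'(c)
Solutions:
 g(c) = -sqrt(C1 + c^2)
 g(c) = sqrt(C1 + c^2)


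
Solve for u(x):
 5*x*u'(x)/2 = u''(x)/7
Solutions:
 u(x) = C1 + C2*erfi(sqrt(35)*x/2)


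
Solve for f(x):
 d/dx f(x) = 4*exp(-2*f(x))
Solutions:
 f(x) = log(-sqrt(C1 + 8*x))
 f(x) = log(C1 + 8*x)/2


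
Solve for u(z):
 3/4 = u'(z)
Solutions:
 u(z) = C1 + 3*z/4


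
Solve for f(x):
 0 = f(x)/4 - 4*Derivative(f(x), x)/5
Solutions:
 f(x) = C1*exp(5*x/16)


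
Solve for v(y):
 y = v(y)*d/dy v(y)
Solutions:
 v(y) = -sqrt(C1 + y^2)
 v(y) = sqrt(C1 + y^2)


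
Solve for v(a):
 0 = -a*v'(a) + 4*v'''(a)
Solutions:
 v(a) = C1 + Integral(C2*airyai(2^(1/3)*a/2) + C3*airybi(2^(1/3)*a/2), a)


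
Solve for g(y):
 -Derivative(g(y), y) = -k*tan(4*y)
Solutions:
 g(y) = C1 - k*log(cos(4*y))/4


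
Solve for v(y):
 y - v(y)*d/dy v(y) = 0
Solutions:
 v(y) = -sqrt(C1 + y^2)
 v(y) = sqrt(C1 + y^2)


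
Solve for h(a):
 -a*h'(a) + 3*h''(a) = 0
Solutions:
 h(a) = C1 + C2*erfi(sqrt(6)*a/6)


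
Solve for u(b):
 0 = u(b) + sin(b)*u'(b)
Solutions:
 u(b) = C1*sqrt(cos(b) + 1)/sqrt(cos(b) - 1)


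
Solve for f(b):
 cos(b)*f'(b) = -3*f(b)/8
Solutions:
 f(b) = C1*(sin(b) - 1)^(3/16)/(sin(b) + 1)^(3/16)


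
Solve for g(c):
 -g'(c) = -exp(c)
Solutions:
 g(c) = C1 + exp(c)


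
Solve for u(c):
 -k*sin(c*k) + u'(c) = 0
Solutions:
 u(c) = C1 - cos(c*k)


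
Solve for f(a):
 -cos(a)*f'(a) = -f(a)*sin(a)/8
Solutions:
 f(a) = C1/cos(a)^(1/8)


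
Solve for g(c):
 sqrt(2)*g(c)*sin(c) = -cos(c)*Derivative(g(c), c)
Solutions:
 g(c) = C1*cos(c)^(sqrt(2))


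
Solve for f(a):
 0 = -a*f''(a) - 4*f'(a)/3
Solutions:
 f(a) = C1 + C2/a^(1/3)


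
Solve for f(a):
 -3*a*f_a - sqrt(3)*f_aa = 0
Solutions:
 f(a) = C1 + C2*erf(sqrt(2)*3^(1/4)*a/2)


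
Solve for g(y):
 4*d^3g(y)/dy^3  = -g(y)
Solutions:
 g(y) = C3*exp(-2^(1/3)*y/2) + (C1*sin(2^(1/3)*sqrt(3)*y/4) + C2*cos(2^(1/3)*sqrt(3)*y/4))*exp(2^(1/3)*y/4)


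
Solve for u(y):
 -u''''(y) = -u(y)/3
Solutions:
 u(y) = C1*exp(-3^(3/4)*y/3) + C2*exp(3^(3/4)*y/3) + C3*sin(3^(3/4)*y/3) + C4*cos(3^(3/4)*y/3)


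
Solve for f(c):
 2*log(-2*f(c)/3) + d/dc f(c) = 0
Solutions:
 Integral(1/(log(-_y) - log(3) + log(2)), (_y, f(c)))/2 = C1 - c


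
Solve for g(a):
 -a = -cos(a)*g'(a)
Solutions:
 g(a) = C1 + Integral(a/cos(a), a)


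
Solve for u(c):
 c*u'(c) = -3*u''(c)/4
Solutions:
 u(c) = C1 + C2*erf(sqrt(6)*c/3)


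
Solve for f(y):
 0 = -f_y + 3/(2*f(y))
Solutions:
 f(y) = -sqrt(C1 + 3*y)
 f(y) = sqrt(C1 + 3*y)


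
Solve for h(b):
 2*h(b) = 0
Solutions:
 h(b) = 0


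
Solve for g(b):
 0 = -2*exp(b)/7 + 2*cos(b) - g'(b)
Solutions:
 g(b) = C1 - 2*exp(b)/7 + 2*sin(b)


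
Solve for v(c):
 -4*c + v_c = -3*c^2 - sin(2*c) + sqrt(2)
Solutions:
 v(c) = C1 - c^3 + 2*c^2 + sqrt(2)*c + cos(2*c)/2


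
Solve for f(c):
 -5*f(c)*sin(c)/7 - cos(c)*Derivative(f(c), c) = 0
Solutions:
 f(c) = C1*cos(c)^(5/7)


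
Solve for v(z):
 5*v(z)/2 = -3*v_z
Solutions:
 v(z) = C1*exp(-5*z/6)


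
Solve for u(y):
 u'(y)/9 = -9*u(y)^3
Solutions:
 u(y) = -sqrt(2)*sqrt(-1/(C1 - 81*y))/2
 u(y) = sqrt(2)*sqrt(-1/(C1 - 81*y))/2


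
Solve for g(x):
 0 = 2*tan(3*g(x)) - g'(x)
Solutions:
 g(x) = -asin(C1*exp(6*x))/3 + pi/3
 g(x) = asin(C1*exp(6*x))/3


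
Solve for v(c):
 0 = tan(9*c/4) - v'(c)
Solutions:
 v(c) = C1 - 4*log(cos(9*c/4))/9


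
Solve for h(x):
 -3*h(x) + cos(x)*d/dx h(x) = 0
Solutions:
 h(x) = C1*(sin(x) + 1)^(3/2)/(sin(x) - 1)^(3/2)


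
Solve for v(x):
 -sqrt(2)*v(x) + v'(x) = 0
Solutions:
 v(x) = C1*exp(sqrt(2)*x)


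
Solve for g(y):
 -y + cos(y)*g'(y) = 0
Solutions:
 g(y) = C1 + Integral(y/cos(y), y)


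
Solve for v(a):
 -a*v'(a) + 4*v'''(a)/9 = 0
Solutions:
 v(a) = C1 + Integral(C2*airyai(2^(1/3)*3^(2/3)*a/2) + C3*airybi(2^(1/3)*3^(2/3)*a/2), a)


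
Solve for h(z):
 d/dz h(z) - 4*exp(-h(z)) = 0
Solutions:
 h(z) = log(C1 + 4*z)


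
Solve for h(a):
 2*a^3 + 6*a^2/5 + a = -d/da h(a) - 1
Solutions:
 h(a) = C1 - a^4/2 - 2*a^3/5 - a^2/2 - a


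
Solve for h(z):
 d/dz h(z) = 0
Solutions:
 h(z) = C1


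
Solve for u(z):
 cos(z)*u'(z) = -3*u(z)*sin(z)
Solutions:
 u(z) = C1*cos(z)^3


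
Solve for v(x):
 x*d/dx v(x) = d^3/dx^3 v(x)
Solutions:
 v(x) = C1 + Integral(C2*airyai(x) + C3*airybi(x), x)


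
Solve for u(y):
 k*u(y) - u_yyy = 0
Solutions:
 u(y) = C1*exp(k^(1/3)*y) + C2*exp(k^(1/3)*y*(-1 + sqrt(3)*I)/2) + C3*exp(-k^(1/3)*y*(1 + sqrt(3)*I)/2)


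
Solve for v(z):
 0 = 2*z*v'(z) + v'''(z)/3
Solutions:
 v(z) = C1 + Integral(C2*airyai(-6^(1/3)*z) + C3*airybi(-6^(1/3)*z), z)


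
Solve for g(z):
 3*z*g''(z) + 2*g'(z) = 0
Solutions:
 g(z) = C1 + C2*z^(1/3)


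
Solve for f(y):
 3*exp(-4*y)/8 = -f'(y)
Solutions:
 f(y) = C1 + 3*exp(-4*y)/32


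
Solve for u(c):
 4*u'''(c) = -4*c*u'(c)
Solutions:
 u(c) = C1 + Integral(C2*airyai(-c) + C3*airybi(-c), c)


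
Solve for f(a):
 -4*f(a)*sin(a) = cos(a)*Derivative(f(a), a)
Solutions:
 f(a) = C1*cos(a)^4


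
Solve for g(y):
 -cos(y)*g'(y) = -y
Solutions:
 g(y) = C1 + Integral(y/cos(y), y)


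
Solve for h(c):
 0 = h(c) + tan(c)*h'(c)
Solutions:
 h(c) = C1/sin(c)


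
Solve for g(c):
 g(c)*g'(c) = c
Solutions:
 g(c) = -sqrt(C1 + c^2)
 g(c) = sqrt(C1 + c^2)


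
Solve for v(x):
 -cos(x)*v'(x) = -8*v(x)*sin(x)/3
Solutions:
 v(x) = C1/cos(x)^(8/3)


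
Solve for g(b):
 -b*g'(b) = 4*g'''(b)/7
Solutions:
 g(b) = C1 + Integral(C2*airyai(-14^(1/3)*b/2) + C3*airybi(-14^(1/3)*b/2), b)


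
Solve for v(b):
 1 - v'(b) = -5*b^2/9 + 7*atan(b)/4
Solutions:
 v(b) = C1 + 5*b^3/27 - 7*b*atan(b)/4 + b + 7*log(b^2 + 1)/8


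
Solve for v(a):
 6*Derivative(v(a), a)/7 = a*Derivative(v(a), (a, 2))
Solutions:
 v(a) = C1 + C2*a^(13/7)


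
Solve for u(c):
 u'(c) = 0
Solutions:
 u(c) = C1


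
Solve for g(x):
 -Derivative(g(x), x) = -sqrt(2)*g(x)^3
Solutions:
 g(x) = -sqrt(2)*sqrt(-1/(C1 + sqrt(2)*x))/2
 g(x) = sqrt(2)*sqrt(-1/(C1 + sqrt(2)*x))/2


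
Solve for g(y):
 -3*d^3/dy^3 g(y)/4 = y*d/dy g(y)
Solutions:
 g(y) = C1 + Integral(C2*airyai(-6^(2/3)*y/3) + C3*airybi(-6^(2/3)*y/3), y)


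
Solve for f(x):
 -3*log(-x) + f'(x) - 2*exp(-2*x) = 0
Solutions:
 f(x) = C1 + 3*x*log(-x) - 3*x - exp(-2*x)


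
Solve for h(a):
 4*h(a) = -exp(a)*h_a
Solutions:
 h(a) = C1*exp(4*exp(-a))


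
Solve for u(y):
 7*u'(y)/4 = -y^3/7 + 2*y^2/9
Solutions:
 u(y) = C1 - y^4/49 + 8*y^3/189


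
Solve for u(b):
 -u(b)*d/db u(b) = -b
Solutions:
 u(b) = -sqrt(C1 + b^2)
 u(b) = sqrt(C1 + b^2)


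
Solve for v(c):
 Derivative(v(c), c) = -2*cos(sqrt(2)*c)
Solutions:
 v(c) = C1 - sqrt(2)*sin(sqrt(2)*c)


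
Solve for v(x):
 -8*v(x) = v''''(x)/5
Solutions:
 v(x) = (C1*sin(10^(1/4)*x) + C2*cos(10^(1/4)*x))*exp(-10^(1/4)*x) + (C3*sin(10^(1/4)*x) + C4*cos(10^(1/4)*x))*exp(10^(1/4)*x)


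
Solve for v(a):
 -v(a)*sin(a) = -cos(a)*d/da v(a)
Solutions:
 v(a) = C1/cos(a)


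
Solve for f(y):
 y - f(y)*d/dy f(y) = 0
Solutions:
 f(y) = -sqrt(C1 + y^2)
 f(y) = sqrt(C1 + y^2)


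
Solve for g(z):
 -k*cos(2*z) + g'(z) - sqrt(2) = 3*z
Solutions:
 g(z) = C1 + k*sin(2*z)/2 + 3*z^2/2 + sqrt(2)*z


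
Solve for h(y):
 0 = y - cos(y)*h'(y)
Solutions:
 h(y) = C1 + Integral(y/cos(y), y)


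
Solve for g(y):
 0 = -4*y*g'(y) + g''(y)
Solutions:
 g(y) = C1 + C2*erfi(sqrt(2)*y)


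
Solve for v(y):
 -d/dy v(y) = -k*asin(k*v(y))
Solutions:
 Integral(1/asin(_y*k), (_y, v(y))) = C1 + k*y


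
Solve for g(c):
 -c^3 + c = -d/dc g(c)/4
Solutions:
 g(c) = C1 + c^4 - 2*c^2


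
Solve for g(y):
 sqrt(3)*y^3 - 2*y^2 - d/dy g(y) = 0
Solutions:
 g(y) = C1 + sqrt(3)*y^4/4 - 2*y^3/3


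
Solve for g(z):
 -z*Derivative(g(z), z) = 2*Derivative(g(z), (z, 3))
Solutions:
 g(z) = C1 + Integral(C2*airyai(-2^(2/3)*z/2) + C3*airybi(-2^(2/3)*z/2), z)


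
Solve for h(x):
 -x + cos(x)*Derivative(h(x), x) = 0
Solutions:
 h(x) = C1 + Integral(x/cos(x), x)


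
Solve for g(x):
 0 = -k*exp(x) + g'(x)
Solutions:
 g(x) = C1 + k*exp(x)


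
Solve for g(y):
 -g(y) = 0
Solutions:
 g(y) = 0


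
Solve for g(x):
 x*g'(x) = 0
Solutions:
 g(x) = C1


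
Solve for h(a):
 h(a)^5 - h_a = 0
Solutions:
 h(a) = -(-1/(C1 + 4*a))^(1/4)
 h(a) = (-1/(C1 + 4*a))^(1/4)
 h(a) = -I*(-1/(C1 + 4*a))^(1/4)
 h(a) = I*(-1/(C1 + 4*a))^(1/4)


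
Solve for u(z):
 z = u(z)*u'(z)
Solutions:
 u(z) = -sqrt(C1 + z^2)
 u(z) = sqrt(C1 + z^2)


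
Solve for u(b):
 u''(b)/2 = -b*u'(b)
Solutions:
 u(b) = C1 + C2*erf(b)


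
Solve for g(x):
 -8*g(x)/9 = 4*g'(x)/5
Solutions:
 g(x) = C1*exp(-10*x/9)


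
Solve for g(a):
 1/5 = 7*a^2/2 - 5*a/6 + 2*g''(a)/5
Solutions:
 g(a) = C1 + C2*a - 35*a^4/48 + 25*a^3/72 + a^2/4


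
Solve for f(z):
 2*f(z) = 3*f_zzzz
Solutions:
 f(z) = C1*exp(-2^(1/4)*3^(3/4)*z/3) + C2*exp(2^(1/4)*3^(3/4)*z/3) + C3*sin(2^(1/4)*3^(3/4)*z/3) + C4*cos(2^(1/4)*3^(3/4)*z/3)


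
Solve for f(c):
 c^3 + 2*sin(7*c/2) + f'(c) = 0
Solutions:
 f(c) = C1 - c^4/4 + 4*cos(7*c/2)/7


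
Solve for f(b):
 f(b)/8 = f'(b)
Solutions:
 f(b) = C1*exp(b/8)


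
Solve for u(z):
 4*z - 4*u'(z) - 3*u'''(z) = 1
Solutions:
 u(z) = C1 + C2*sin(2*sqrt(3)*z/3) + C3*cos(2*sqrt(3)*z/3) + z^2/2 - z/4


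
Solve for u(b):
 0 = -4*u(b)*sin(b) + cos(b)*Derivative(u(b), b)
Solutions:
 u(b) = C1/cos(b)^4


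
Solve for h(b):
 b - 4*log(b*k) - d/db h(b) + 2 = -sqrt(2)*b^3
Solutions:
 h(b) = C1 + sqrt(2)*b^4/4 + b^2/2 - 4*b*log(b*k) + 6*b


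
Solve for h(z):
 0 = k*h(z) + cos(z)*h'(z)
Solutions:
 h(z) = C1*exp(k*(log(sin(z) - 1) - log(sin(z) + 1))/2)


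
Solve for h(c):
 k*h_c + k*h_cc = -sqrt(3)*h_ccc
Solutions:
 h(c) = C1 + C2*exp(sqrt(3)*c*(-k + sqrt(k*(k - 4*sqrt(3))))/6) + C3*exp(-sqrt(3)*c*(k + sqrt(k*(k - 4*sqrt(3))))/6)


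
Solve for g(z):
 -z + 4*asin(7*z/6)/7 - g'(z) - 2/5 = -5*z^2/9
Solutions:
 g(z) = C1 + 5*z^3/27 - z^2/2 + 4*z*asin(7*z/6)/7 - 2*z/5 + 4*sqrt(36 - 49*z^2)/49


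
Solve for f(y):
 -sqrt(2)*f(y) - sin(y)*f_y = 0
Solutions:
 f(y) = C1*(cos(y) + 1)^(sqrt(2)/2)/(cos(y) - 1)^(sqrt(2)/2)


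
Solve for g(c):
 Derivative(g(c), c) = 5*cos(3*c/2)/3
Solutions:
 g(c) = C1 + 10*sin(3*c/2)/9


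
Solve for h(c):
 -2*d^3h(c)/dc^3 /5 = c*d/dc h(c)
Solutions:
 h(c) = C1 + Integral(C2*airyai(-2^(2/3)*5^(1/3)*c/2) + C3*airybi(-2^(2/3)*5^(1/3)*c/2), c)


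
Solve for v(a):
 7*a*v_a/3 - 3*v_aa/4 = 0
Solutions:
 v(a) = C1 + C2*erfi(sqrt(14)*a/3)


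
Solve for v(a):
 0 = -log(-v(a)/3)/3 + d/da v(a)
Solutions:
 -3*Integral(1/(log(-_y) - log(3)), (_y, v(a))) = C1 - a


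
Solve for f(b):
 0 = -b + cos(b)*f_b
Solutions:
 f(b) = C1 + Integral(b/cos(b), b)


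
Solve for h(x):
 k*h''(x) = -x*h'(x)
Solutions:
 h(x) = C1 + C2*sqrt(k)*erf(sqrt(2)*x*sqrt(1/k)/2)


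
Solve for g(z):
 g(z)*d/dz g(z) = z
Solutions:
 g(z) = -sqrt(C1 + z^2)
 g(z) = sqrt(C1 + z^2)


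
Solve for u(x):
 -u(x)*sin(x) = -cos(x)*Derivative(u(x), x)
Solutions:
 u(x) = C1/cos(x)


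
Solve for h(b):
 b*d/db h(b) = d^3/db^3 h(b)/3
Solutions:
 h(b) = C1 + Integral(C2*airyai(3^(1/3)*b) + C3*airybi(3^(1/3)*b), b)


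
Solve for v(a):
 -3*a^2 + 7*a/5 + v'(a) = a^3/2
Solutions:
 v(a) = C1 + a^4/8 + a^3 - 7*a^2/10


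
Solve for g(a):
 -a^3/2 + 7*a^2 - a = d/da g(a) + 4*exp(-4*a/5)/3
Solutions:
 g(a) = C1 - a^4/8 + 7*a^3/3 - a^2/2 + 5*exp(-4*a/5)/3


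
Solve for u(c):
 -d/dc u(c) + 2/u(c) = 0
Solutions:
 u(c) = -sqrt(C1 + 4*c)
 u(c) = sqrt(C1 + 4*c)


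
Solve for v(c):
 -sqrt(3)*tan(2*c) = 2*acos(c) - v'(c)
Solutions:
 v(c) = C1 + 2*c*acos(c) - 2*sqrt(1 - c^2) - sqrt(3)*log(cos(2*c))/2


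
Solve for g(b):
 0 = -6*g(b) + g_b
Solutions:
 g(b) = C1*exp(6*b)


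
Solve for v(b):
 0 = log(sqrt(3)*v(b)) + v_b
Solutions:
 2*Integral(1/(2*log(_y) + log(3)), (_y, v(b))) = C1 - b


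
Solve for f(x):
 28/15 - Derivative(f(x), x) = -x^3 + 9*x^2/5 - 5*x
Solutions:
 f(x) = C1 + x^4/4 - 3*x^3/5 + 5*x^2/2 + 28*x/15


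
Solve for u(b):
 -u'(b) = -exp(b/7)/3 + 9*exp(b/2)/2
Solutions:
 u(b) = C1 + 7*exp(b/7)/3 - 9*exp(b/2)


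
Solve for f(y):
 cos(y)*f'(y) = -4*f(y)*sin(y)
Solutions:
 f(y) = C1*cos(y)^4


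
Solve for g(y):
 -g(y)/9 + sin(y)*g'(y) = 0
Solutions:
 g(y) = C1*(cos(y) - 1)^(1/18)/(cos(y) + 1)^(1/18)


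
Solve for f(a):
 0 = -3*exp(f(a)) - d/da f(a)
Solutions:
 f(a) = log(1/(C1 + 3*a))


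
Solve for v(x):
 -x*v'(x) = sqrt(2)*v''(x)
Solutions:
 v(x) = C1 + C2*erf(2^(1/4)*x/2)


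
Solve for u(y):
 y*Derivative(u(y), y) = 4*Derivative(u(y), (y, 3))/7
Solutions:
 u(y) = C1 + Integral(C2*airyai(14^(1/3)*y/2) + C3*airybi(14^(1/3)*y/2), y)


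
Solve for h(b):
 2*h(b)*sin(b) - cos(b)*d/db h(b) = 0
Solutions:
 h(b) = C1/cos(b)^2


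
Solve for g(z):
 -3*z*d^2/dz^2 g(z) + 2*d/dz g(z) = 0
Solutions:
 g(z) = C1 + C2*z^(5/3)


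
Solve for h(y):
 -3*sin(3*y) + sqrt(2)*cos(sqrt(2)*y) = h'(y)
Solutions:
 h(y) = C1 + sin(sqrt(2)*y) + cos(3*y)


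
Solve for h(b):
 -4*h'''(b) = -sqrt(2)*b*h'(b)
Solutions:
 h(b) = C1 + Integral(C2*airyai(sqrt(2)*b/2) + C3*airybi(sqrt(2)*b/2), b)


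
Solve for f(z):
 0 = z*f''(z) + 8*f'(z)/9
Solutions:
 f(z) = C1 + C2*z^(1/9)


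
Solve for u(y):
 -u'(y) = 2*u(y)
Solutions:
 u(y) = C1*exp(-2*y)


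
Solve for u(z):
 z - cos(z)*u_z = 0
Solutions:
 u(z) = C1 + Integral(z/cos(z), z)


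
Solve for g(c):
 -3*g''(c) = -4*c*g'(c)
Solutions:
 g(c) = C1 + C2*erfi(sqrt(6)*c/3)


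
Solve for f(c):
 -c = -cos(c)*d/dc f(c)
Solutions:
 f(c) = C1 + Integral(c/cos(c), c)


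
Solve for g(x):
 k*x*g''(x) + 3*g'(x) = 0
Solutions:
 g(x) = C1 + x^(((re(k) - 3)*re(k) + im(k)^2)/(re(k)^2 + im(k)^2))*(C2*sin(3*log(x)*Abs(im(k))/(re(k)^2 + im(k)^2)) + C3*cos(3*log(x)*im(k)/(re(k)^2 + im(k)^2)))


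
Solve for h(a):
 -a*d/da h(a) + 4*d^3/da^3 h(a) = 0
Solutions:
 h(a) = C1 + Integral(C2*airyai(2^(1/3)*a/2) + C3*airybi(2^(1/3)*a/2), a)


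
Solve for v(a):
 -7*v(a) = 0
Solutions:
 v(a) = 0


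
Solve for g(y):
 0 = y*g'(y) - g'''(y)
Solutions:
 g(y) = C1 + Integral(C2*airyai(y) + C3*airybi(y), y)


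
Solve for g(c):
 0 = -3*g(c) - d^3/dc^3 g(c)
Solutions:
 g(c) = C3*exp(-3^(1/3)*c) + (C1*sin(3^(5/6)*c/2) + C2*cos(3^(5/6)*c/2))*exp(3^(1/3)*c/2)


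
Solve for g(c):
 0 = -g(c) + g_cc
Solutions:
 g(c) = C1*exp(-c) + C2*exp(c)


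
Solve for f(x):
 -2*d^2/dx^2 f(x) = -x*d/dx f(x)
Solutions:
 f(x) = C1 + C2*erfi(x/2)


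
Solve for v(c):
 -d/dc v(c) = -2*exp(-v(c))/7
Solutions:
 v(c) = log(C1 + 2*c/7)


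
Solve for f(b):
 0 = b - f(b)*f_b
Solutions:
 f(b) = -sqrt(C1 + b^2)
 f(b) = sqrt(C1 + b^2)


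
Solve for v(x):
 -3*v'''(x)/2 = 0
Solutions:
 v(x) = C1 + C2*x + C3*x^2


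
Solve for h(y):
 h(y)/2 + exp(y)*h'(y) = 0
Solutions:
 h(y) = C1*exp(exp(-y)/2)


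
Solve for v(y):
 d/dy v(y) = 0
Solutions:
 v(y) = C1


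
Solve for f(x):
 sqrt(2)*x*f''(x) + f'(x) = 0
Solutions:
 f(x) = C1 + C2*x^(1 - sqrt(2)/2)


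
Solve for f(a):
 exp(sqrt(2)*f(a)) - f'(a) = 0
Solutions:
 f(a) = sqrt(2)*(2*log(-1/(C1 + a)) - log(2))/4


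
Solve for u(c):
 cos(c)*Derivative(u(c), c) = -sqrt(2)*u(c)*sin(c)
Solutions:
 u(c) = C1*cos(c)^(sqrt(2))


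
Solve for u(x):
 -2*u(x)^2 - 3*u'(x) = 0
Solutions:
 u(x) = 3/(C1 + 2*x)


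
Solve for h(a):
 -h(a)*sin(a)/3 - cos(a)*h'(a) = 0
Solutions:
 h(a) = C1*cos(a)^(1/3)
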